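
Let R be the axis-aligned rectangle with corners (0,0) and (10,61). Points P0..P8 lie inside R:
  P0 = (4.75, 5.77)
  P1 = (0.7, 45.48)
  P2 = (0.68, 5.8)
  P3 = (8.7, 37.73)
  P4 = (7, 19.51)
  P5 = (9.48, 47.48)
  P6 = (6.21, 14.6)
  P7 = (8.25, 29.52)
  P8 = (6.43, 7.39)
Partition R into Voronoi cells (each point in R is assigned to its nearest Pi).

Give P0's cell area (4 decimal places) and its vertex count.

Area of P0's cell: 42.2082 (4 vertices)

1. box [0,10]×[0,61]: [(0, 0) (10, 0) (10, 61) (0, 61)]
2. ⊥bis P0·P1 via (2.725,25.625): [(0, 25.3471) (0, 0) (10, 0) (10, 26.367)]  |A|=258.5703
3. ⊥bis P0·P2 via (2.715,5.785): [(2.8613, 25.6389) (2.6724, 0) (10, 0) (10, 26.367)]  |A|=188.0487
4. ⊥bis P0·P3 via (6.725,21.75): [(2.8362, 22.2306) (2.6724, 0) (10, 0) (10, 21.3452)]  |A|=157.9053
5. ⊥bis P0·P4 via (5.875,12.64): [(2.7693, 13.1486) (2.6724, 0) (10, 0) (10, 11.9645)]  |A|=91.4301
6. ⊥bis P0·P5 via (7.115,26.625): [(2.7693, 13.1486) (2.6724, 0) (10, 0) (10, 11.9645)]  |A|=91.4301
7. ⊥bis P0·P6 via (5.48,10.185): [(2.7508, 10.6363) (2.6724, 0) (10, 0) (10, 9.4376)]  |A|=73.1772
8. ⊥bis P0·P7 via (6.5,17.645): [(2.7508, 10.6363) (2.6724, 0) (10, 0) (10, 9.4376)]  |A|=73.1772
9. ⊥bis P0·P8 via (5.59,6.58): [(2.7426, 9.5328) (2.6724, 0) (10, 0) (10, 2.0067)]  |A|=42.2082
10. canonical 4-gon: [(2.7426, 9.5328) (2.6724, 0) (10, 0) (10, 2.0067)]
11. shoelace: 42.2082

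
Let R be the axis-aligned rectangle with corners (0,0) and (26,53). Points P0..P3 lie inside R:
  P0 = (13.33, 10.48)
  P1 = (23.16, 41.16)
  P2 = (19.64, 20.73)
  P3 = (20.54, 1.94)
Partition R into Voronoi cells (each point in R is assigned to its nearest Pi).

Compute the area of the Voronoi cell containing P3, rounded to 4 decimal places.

1. box [0,26]×[0,53]: [(0, 0) (26, 0) (26, 53) (0, 53)]
2. ⊥bis P3·P0 via (16.935,6.21): [(9.5795, 0) (26, 0) (26, 13.8632)]  |A|=113.8209
3. ⊥bis P3·P1 via (21.85,21.55): [(9.5795, 0) (26, 0) (26, 13.8632)]  |A|=113.8209
4. ⊥bis P3·P2 via (20.09,11.335): [(23.1807, 11.483) (9.5795, 0) (26, 0) (26, 11.6181)]  |A|=110.656
5. canonical 4-gon: [(23.1807, 11.483) (9.5795, 0) (26, 0) (26, 11.6181)]
6. shoelace: 110.656

Area of P3's cell: 110.6560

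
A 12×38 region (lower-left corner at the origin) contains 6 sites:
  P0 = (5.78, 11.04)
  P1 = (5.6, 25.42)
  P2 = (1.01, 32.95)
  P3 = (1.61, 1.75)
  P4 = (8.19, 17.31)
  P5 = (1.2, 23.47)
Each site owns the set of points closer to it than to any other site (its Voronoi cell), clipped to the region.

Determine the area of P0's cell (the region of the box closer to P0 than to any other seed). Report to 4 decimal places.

Area of P0's cell: 109.7920

1. box [0,12]×[0,38]: [(0, 0) (12, 0) (12, 38) (0, 38)]
2. ⊥bis P0·P1 via (5.69,18.23): [(0, 18.1588) (0, 0) (12, 0) (12, 18.309)]  |A|=218.8066
3. ⊥bis P0·P2 via (3.395,21.995): [(0, 18.1588) (0, 0) (12, 0) (12, 18.309)]  |A|=218.8066
4. ⊥bis P0·P3 via (3.695,6.395): [(0, 18.1588) (0, 8.0536) (12, 2.6671) (12, 18.309)]  |A|=154.4823
5. ⊥bis P0·P4 via (6.985,14.175): [(0, 16.8598) (0, 8.0536) (12, 2.6671) (12, 12.2474)]  |A|=110.319
6. ⊥bis P0·P5 via (3.49,17.255): [(1.1832, 16.405) (0, 15.9691) (0, 8.0536) (12, 2.6671) (12, 12.2474)]  |A|=109.792
7. canonical 5-gon: [(1.1832, 16.405) (0, 15.9691) (0, 8.0536) (12, 2.6671) (12, 12.2474)]
8. shoelace: 109.792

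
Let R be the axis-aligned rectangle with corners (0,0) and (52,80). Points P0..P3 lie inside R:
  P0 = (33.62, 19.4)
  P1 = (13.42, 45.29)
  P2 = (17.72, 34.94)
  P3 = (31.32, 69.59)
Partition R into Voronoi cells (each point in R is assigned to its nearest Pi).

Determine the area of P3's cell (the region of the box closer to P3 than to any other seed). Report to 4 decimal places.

Area of P3's cell: 1244.7334

1. box [0,52]×[0,80]: [(0, 0) (52, 0) (52, 80) (0, 80)]
2. ⊥bis P3·P0 via (32.47,44.495): [(0, 43.007) (52, 45.39) (52, 80) (0, 80)]  |A|=1861.6777
3. ⊥bis P3·P1 via (22.37,57.44): [(0, 73.9183) (39.5057, 44.8174) (52, 45.39) (52, 80) (0, 80)]  |A|=1251.092
4. ⊥bis P3·P2 via (24.52,52.265): [(0, 73.9183) (34.9558, 48.169) (43.0778, 44.9811) (52, 45.39) (52, 80) (0, 80)]  |A|=1244.7334
5. canonical 6-gon: [(0, 73.9183) (34.9558, 48.169) (43.0778, 44.9811) (52, 45.39) (52, 80) (0, 80)]
6. shoelace: 1244.7334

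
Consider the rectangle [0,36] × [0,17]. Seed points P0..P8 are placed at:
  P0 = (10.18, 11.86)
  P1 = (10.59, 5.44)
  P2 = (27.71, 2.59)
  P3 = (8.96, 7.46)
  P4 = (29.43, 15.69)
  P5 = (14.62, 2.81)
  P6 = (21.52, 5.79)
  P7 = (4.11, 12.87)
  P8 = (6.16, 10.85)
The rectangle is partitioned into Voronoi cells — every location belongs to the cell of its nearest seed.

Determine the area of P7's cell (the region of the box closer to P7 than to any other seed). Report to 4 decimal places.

Area of P7's cell: 49.6067

1. box [0,36]×[0,17]: [(0, 0) (36, 0) (36, 17) (0, 17)]
2. ⊥bis P7·P0 via (7.145,12.365): [(0, 0) (5.0876, 0) (7.9162, 17) (0, 17)]  |A|=110.5322
3. ⊥bis P7·P1 via (7.35,9.155): [(0, 2.7448) (6.4854, 8.401) (7.9162, 17) (0, 17)]  |A|=80.2615
4. ⊥bis P7·P2 via (15.91,7.73): [(0, 2.7448) (6.4854, 8.401) (7.9162, 17) (0, 17)]  |A|=80.2615
5. ⊥bis P7·P3 via (6.535,10.165): [(0, 4.3065) (6.8217, 10.422) (7.9162, 17) (0, 17)]  |A|=69.3322
6. ⊥bis P7·P4 via (16.77,14.28): [(0, 4.3065) (6.8217, 10.422) (7.9162, 17) (0, 17)]  |A|=69.3322
7. ⊥bis P7·P5 via (9.365,7.84): [(0, 4.3065) (6.8217, 10.422) (7.9162, 17) (0, 17)]  |A|=69.3322
8. ⊥bis P7·P6 via (12.815,9.33): [(0, 4.3065) (6.8217, 10.422) (7.9162, 17) (0, 17)]  |A|=69.3322
9. ⊥bis P7·P8 via (5.135,11.86): [(0, 6.6487) (7.4523, 14.2117) (7.9162, 17) (0, 17)]  |A|=49.6067
10. canonical 4-gon: [(0, 6.6487) (7.4523, 14.2117) (7.9162, 17) (0, 17)]
11. shoelace: 49.6067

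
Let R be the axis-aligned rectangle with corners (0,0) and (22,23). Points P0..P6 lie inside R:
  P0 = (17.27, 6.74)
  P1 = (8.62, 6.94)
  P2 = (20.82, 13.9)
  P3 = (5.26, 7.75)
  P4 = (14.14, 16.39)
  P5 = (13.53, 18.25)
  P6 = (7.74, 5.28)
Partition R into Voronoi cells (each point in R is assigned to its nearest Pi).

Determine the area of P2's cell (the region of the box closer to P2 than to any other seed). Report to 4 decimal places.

1. box [0,22]×[0,23]: [(0, 0) (22, 0) (22, 23) (0, 23)]
2. ⊥bis P2·P0 via (19.045,10.32): [(0, 19.7627) (22, 8.8549) (22, 23) (0, 23)]  |A|=191.2066
3. ⊥bis P2·P1 via (14.72,10.42): [(13.0937, 13.2707) (22, 8.8549) (22, 23) (7.5432, 23)]  |A|=133.3175
4. ⊥bis P2·P3 via (13.04,10.825): [(9.7721, 19.093) (13.0937, 13.2707) (22, 8.8549) (22, 23) (8.2279, 23)]  |A|=131.98
5. ⊥bis P2·P4 via (17.48,15.145): [(16.2061, 11.7275) (22, 8.8549) (22, 23) (20.408, 23)]  |A|=49.9505
6. ⊥bis P2·P5 via (17.175,16.075): [(18.9113, 18.9848) (16.2061, 11.7275) (22, 8.8549) (22, 23) (21.3072, 23)]  |A|=48.1452
7. ⊥bis P2·P6 via (14.28,9.59): [(18.9113, 18.9848) (16.2061, 11.7275) (22, 8.8549) (22, 23) (21.3072, 23)]  |A|=48.1452
8. canonical 5-gon: [(18.9113, 18.9848) (16.2061, 11.7275) (22, 8.8549) (22, 23) (21.3072, 23)]
9. shoelace: 48.1452

Area of P2's cell: 48.1452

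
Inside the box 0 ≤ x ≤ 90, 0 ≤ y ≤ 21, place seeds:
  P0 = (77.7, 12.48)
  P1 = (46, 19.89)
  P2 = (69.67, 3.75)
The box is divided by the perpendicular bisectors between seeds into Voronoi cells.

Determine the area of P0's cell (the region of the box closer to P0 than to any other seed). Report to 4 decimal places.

1. box [0,90]×[0,21]: [(0, 0) (90, 0) (90, 21) (0, 21)]
2. ⊥bis P0·P1 via (61.85,16.185): [(58.0667, 0) (90, 0) (90, 21) (62.9755, 21)]  |A|=619.0567
3. ⊥bis P0·P2 via (73.685,8.115): [(62.3918, 18.5027) (82.5074, 0) (90, 0) (90, 21) (62.9755, 21)]  |A|=392.9471
4. canonical 5-gon: [(62.3918, 18.5027) (82.5074, 0) (90, 0) (90, 21) (62.9755, 21)]
5. shoelace: 392.9471

Area of P0's cell: 392.9471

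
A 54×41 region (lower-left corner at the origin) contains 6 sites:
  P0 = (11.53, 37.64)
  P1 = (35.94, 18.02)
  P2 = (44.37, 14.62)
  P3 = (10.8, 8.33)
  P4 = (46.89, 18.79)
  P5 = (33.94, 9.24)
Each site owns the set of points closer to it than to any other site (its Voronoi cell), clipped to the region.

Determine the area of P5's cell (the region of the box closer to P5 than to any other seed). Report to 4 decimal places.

1. box [0,54]×[0,41]: [(0, 0) (54, 0) (54, 41) (0, 41)]
2. ⊥bis P5·P0 via (22.735,23.44): [(0, 5.5002) (0, 0) (54, 0) (54, 41) (44.9886, 41)]  |A|=1415.4554
3. ⊥bis P5·P1 via (34.94,13.63): [(15.8218, 17.9849) (0, 5.5002) (0, 0) (54, 0) (54, 9.2883)]  |A|=706.4099
4. ⊥bis P5·P2 via (39.155,11.93): [(38.7226, 12.7684) (15.8218, 17.9849) (0, 5.5002) (0, 0) (45.3087, 0)]  |A|=579.9724
5. ⊥bis P5·P3 via (22.37,8.785): [(38.7226, 12.7684) (22.0641, 16.563) (22.7155, 0) (45.3087, 0)]  |A|=280.9605
6. ⊥bis P5·P4 via (40.415,14.015): [(38.7226, 12.7684) (22.0641, 16.563) (22.7155, 0) (45.3087, 0)]  |A|=280.9605
7. canonical 4-gon: [(38.7226, 12.7684) (22.0641, 16.563) (22.7155, 0) (45.3087, 0)]
8. shoelace: 280.9605

Area of P5's cell: 280.9605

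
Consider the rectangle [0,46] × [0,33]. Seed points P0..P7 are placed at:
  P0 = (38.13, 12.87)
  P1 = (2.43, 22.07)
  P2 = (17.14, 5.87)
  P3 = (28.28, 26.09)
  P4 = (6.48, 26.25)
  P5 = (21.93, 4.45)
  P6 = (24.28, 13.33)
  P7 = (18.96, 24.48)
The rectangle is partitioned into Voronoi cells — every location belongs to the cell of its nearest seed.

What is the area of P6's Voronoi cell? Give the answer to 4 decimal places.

1. box [0,46]×[0,33]: [(0, 0) (46, 0) (46, 33) (0, 33)]
2. ⊥bis P6·P0 via (31.205,13.1): [(0, 0) (30.7699, 0) (31.8659, 33) (0, 33)]  |A|=1033.4915
3. ⊥bis P6·P1 via (13.355,17.7): [(6.275, 0) (30.7699, 0) (31.8659, 33) (19.475, 33)]  |A|=608.6165
4. ⊥bis P6·P2 via (20.71,9.6): [(13.0482, 16.9331) (30.7403, 0) (30.7699, 0) (31.8659, 33) (19.475, 33)]  |A|=401.4802
5. ⊥bis P6·P3 via (26.28,19.71): [(15.5095, 23.0863) (13.0482, 16.9331) (30.7403, 0) (30.7699, 0) (31.3715, 18.1139)]  |A|=220.7695
6. ⊥bis P6·P4 via (15.38,19.79): [(17.3531, 22.5084) (13.2005, 16.7873) (30.7403, 0) (30.7699, 0) (31.3715, 18.1139)]  |A|=213.648
7. ⊥bis P6·P5 via (23.105,8.89): [(17.3531, 22.5084) (13.2005, 16.7873) (20.82, 9.4947) (30.9958, 6.8018) (31.3715, 18.1139)]  |A|=178.5963
8. ⊥bis P6·P7 via (21.62,18.905): [(24.4859, 20.2724) (14.525, 15.5197) (20.82, 9.4947) (30.9958, 6.8018) (31.3715, 18.1139)]  |A|=144.0897
9. canonical 5-gon: [(24.4859, 20.2724) (14.525, 15.5197) (20.82, 9.4947) (30.9958, 6.8018) (31.3715, 18.1139)]
10. shoelace: 144.0897

Area of P6's cell: 144.0897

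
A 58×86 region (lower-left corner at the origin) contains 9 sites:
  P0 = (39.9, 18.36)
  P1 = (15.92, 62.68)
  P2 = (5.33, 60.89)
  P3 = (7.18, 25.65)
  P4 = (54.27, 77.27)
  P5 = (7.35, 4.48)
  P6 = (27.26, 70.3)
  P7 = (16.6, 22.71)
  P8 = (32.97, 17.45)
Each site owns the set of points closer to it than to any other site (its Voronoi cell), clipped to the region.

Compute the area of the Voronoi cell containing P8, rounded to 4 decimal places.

Area of P8's cell: 428.2888

1. box [0,58]×[0,86]: [(0, 0) (58, 0) (58, 86) (0, 86)]
2. ⊥bis P8·P0 via (36.435,17.905): [(0, 0) (38.7862, 0) (27.4932, 86) (0, 86)]  |A|=2850.0139
3. ⊥bis P8·P1 via (24.445,40.065): [(0, 30.8502) (0, 0) (38.7862, 0) (33.0968, 43.3264)]  |A|=1350.754
4. ⊥bis P8·P2 via (19.15,39.17): [(14.9042, 36.4685) (0, 26.9852) (0, 0) (38.7862, 0) (33.0968, 43.3264)]  |A|=1321.9522
5. ⊥bis P8·P3 via (20.075,21.55): [(26.1685, 40.7147) (13.2231, 0) (38.7862, 0) (33.0968, 43.3264)]  |A|=677.9158
6. ⊥bis P8·P4 via (43.62,47.36): [(26.1685, 40.7147) (13.2231, 0) (38.7862, 0) (33.0968, 43.3264)]  |A|=677.9158
7. ⊥bis P8·P5 via (20.16,10.965): [(26.1685, 40.7147) (18.0406, 15.1515) (25.711, 0) (38.7862, 0) (33.0968, 43.3264)]  |A|=583.3107
8. ⊥bis P8·P6 via (30.115,43.875): [(26.1685, 40.7147) (18.0406, 15.1515) (25.711, 0) (38.7862, 0) (33.0968, 43.3264)]  |A|=583.3107
9. ⊥bis P8·P7 via (24.785,20.08): [(32.1384, 42.9651) (21.1976, 8.9154) (25.711, 0) (38.7862, 0) (33.0968, 43.3264)]  |A|=428.2888
10. canonical 5-gon: [(32.1384, 42.9651) (21.1976, 8.9154) (25.711, 0) (38.7862, 0) (33.0968, 43.3264)]
11. shoelace: 428.2888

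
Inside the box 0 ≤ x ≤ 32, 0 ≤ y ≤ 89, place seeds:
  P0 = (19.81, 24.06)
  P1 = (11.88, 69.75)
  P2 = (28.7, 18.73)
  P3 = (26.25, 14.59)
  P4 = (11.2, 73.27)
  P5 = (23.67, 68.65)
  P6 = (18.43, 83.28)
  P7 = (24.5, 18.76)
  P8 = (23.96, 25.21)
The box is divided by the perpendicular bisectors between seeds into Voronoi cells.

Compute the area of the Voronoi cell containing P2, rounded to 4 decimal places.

1. box [0,32]×[0,89]: [(0, 0) (32, 0) (32, 89) (0, 89)]
2. ⊥bis P2·P0 via (24.255,21.395): [(11.4276, 0) (32, 0) (32, 34.313)]  |A|=352.9501
3. ⊥bis P2·P1 via (20.29,44.24): [(11.4276, 0) (32, 0) (32, 34.313)]  |A|=352.9501
4. ⊥bis P2·P3 via (27.475,16.66): [(23.0029, 19.3066) (32, 13.9822) (32, 34.313)]  |A|=91.4597
5. ⊥bis P2·P4 via (19.95,46): [(23.0029, 19.3066) (32, 13.9822) (32, 34.313)]  |A|=91.4597
6. ⊥bis P2·P5 via (26.185,43.69): [(23.0029, 19.3066) (32, 13.9822) (32, 34.313)]  |A|=91.4597
7. ⊥bis P2·P6 via (23.565,51.005): [(23.0029, 19.3066) (32, 13.9822) (32, 34.313)]  |A|=91.4597
8. ⊥bis P2·P7 via (26.6,18.745): [(26.6474, 25.3854) (26.5889, 17.1844) (32, 13.9822) (32, 34.313)]  |A|=76.6933
9. ⊥bis P2·P8 via (26.33,21.97): [(26.6246, 22.1855) (26.5889, 17.1844) (32, 13.9822) (32, 26.1175)]  |A|=46.2042
10. canonical 4-gon: [(26.6246, 22.1855) (26.5889, 17.1844) (32, 13.9822) (32, 26.1175)]
11. shoelace: 46.2042

Area of P2's cell: 46.2042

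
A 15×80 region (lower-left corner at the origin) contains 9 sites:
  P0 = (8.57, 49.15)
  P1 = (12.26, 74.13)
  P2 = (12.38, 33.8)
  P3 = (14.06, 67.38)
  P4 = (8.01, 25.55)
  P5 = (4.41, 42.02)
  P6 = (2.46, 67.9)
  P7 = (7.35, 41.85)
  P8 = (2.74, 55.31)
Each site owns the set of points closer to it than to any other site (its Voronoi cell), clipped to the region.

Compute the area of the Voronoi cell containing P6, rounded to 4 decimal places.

1. box [0,15]×[0,80]: [(0, 0) (15, 0) (15, 80) (0, 80)]
2. ⊥bis P6·P0 via (5.515,58.525): [(0, 56.7278) (15, 61.6158) (15, 80) (0, 80)]  |A|=312.4223
3. ⊥bis P6·P1 via (7.36,71.015): [(0, 56.7278) (13.6209, 61.1664) (1.6481, 80) (0, 80)]  |A|=174.0134
4. ⊥bis P6·P2 via (7.42,50.85): [(0, 56.7278) (13.6209, 61.1664) (1.6481, 80) (0, 80)]  |A|=174.0134
5. ⊥bis P6·P3 via (8.26,67.64): [(0, 56.7278) (7.886, 59.2976) (8.342, 69.4702) (1.6481, 80) (0, 80)]  |A|=145.2705
6. ⊥bis P6·P4 via (5.235,46.725): [(0, 56.7278) (7.886, 59.2976) (8.342, 69.4702) (1.6481, 80) (0, 80)]  |A|=145.2705
7. ⊥bis P6·P5 via (3.435,54.96): [(0, 56.7278) (7.886, 59.2976) (8.342, 69.4702) (1.6481, 80) (0, 80)]  |A|=145.2705
8. ⊥bis P6·P7 via (4.905,54.875): [(0, 56.7278) (7.886, 59.2976) (8.342, 69.4702) (1.6481, 80) (0, 80)]  |A|=145.2705
9. ⊥bis P6·P8 via (2.6,61.605): [(0, 61.5472) (7.9948, 61.725) (8.342, 69.4702) (1.6481, 80) (0, 80)]  |A|=116.5743
10. canonical 5-gon: [(0, 61.5472) (7.9948, 61.725) (8.342, 69.4702) (1.6481, 80) (0, 80)]
11. shoelace: 116.5743

Area of P6's cell: 116.5743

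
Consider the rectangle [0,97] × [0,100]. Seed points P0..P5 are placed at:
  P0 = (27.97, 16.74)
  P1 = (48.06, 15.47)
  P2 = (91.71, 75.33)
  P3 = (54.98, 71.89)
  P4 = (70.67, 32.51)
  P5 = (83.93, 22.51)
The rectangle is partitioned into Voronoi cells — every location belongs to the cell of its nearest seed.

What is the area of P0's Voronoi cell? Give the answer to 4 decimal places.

1. box [0,97]×[0,100]: [(0, 0) (97, 0) (97, 100) (0, 100)]
2. ⊥bis P0·P1 via (38.015,16.105): [(0, 0) (36.9969, 0) (43.3185, 100) (0, 100)]  |A|=4015.769
3. ⊥bis P0·P2 via (59.84,46.035): [(0, 0) (36.9969, 0) (41.1897, 66.3247) (10.2352, 100) (0, 100)]  |A|=3458.7244
4. ⊥bis P0·P3 via (41.475,44.315): [(0, 64.6276) (0, 0) (36.9969, 0) (39.8487, 45.1115)]  |A|=2122.1549
5. ⊥bis P0·P4 via (49.32,24.625): [(0, 64.6276) (0, 0) (36.9969, 0) (39.8487, 45.1115)]  |A|=2122.1549
6. ⊥bis P0·P5 via (55.95,19.625): [(0, 64.6276) (0, 0) (36.9969, 0) (39.8487, 45.1115)]  |A|=2122.1549
7. canonical 4-gon: [(0, 64.6276) (0, 0) (36.9969, 0) (39.8487, 45.1115)]
8. shoelace: 2122.1549

Area of P0's cell: 2122.1549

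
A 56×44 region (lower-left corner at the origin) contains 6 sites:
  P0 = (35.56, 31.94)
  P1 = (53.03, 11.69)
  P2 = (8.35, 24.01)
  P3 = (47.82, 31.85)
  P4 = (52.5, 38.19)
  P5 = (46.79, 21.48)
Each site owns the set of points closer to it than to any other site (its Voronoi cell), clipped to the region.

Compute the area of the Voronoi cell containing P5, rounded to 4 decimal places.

1. box [0,56]×[0,44]: [(0, 0) (56, 0) (56, 44) (0, 44)]
2. ⊥bis P5·P0 via (41.175,26.71): [(16.2964, 0) (56, 0) (56, 42.6263)]  |A|=846.2091
3. ⊥bis P5·P1 via (49.91,16.585): [(16.2964, 0) (23.8896, 0) (56, 20.4667) (56, 42.6263)]  |A|=517.6128
4. ⊥bis P5·P2 via (27.57,22.745): [(26.8164, 11.2944) (26.1686, 1.4526) (56, 20.4667) (56, 42.6263)]  |A|=463.9884
5. ⊥bis P5·P3 via (47.305,26.665): [(41.6557, 27.2261) (26.8164, 11.2944) (26.1686, 1.4526) (56, 20.4667) (56, 25.8014)]  |A|=343.3175
6. ⊥bis P5·P4 via (49.645,29.835): [(41.6557, 27.2261) (26.8164, 11.2944) (26.1686, 1.4526) (56, 20.4667) (56, 25.8014)]  |A|=343.3175
7. canonical 5-gon: [(41.6557, 27.2261) (26.8164, 11.2944) (26.1686, 1.4526) (56, 20.4667) (56, 25.8014)]
8. shoelace: 343.3175

Area of P5's cell: 343.3175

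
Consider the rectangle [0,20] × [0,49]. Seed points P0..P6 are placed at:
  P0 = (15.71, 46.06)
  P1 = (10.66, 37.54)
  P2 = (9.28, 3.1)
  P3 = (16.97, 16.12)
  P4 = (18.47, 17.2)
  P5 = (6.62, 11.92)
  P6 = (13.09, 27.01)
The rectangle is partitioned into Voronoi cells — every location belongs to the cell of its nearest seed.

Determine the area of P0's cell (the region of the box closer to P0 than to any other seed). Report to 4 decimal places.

Area of P0's cell: 106.5627

1. box [0,20]×[0,49]: [(0, 0) (20, 0) (20, 49) (0, 49)]
2. ⊥bis P0·P1 via (13.185,41.8): [(20, 37.7606) (20, 49) (1.0377, 49)]  |A|=106.5627
3. ⊥bis P0·P2 via (12.495,24.58): [(20, 37.7606) (20, 49) (1.0377, 49)]  |A|=106.5627
4. ⊥bis P0·P3 via (16.34,31.09): [(20, 37.7606) (20, 49) (1.0377, 49)]  |A|=106.5627
5. ⊥bis P0·P4 via (17.09,31.63): [(20, 37.7606) (20, 49) (1.0377, 49)]  |A|=106.5627
6. ⊥bis P0·P5 via (11.165,28.99): [(20, 37.7606) (20, 49) (1.0377, 49)]  |A|=106.5627
7. ⊥bis P0·P6 via (14.4,36.535): [(20, 37.7606) (20, 49) (1.0377, 49)]  |A|=106.5627
8. canonical 3-gon: [(20, 37.7606) (20, 49) (1.0377, 49)]
9. shoelace: 106.5627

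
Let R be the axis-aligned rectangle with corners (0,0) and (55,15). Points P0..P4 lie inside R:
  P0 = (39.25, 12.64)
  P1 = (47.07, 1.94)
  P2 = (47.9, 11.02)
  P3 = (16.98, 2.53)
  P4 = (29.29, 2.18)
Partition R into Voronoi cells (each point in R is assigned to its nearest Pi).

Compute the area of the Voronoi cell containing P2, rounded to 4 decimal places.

1. box [0,55]×[0,15]: [(0, 0) (55, 0) (55, 15) (0, 15)]
2. ⊥bis P2·P0 via (43.575,11.83): [(41.3594, 0) (55, 0) (55, 15) (44.1687, 15)]  |A|=183.539
3. ⊥bis P2·P1 via (47.485,6.48): [(42.6557, 6.9214) (55, 5.7931) (55, 15) (44.1687, 15)]  |A|=100.5773
4. ⊥bis P2·P3 via (32.44,6.775): [(42.6557, 6.9214) (55, 5.7931) (55, 15) (44.1687, 15)]  |A|=100.5773
5. ⊥bis P2·P4 via (38.595,6.6): [(42.6557, 6.9214) (55, 5.7931) (55, 15) (44.1687, 15)]  |A|=100.5773
6. canonical 4-gon: [(42.6557, 6.9214) (55, 5.7931) (55, 15) (44.1687, 15)]
7. shoelace: 100.5773

Area of P2's cell: 100.5773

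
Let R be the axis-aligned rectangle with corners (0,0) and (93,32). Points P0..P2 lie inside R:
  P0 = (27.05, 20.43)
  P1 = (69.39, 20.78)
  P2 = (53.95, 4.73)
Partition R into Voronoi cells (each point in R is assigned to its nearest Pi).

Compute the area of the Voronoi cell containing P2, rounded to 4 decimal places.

1. box [0,93]×[0,32]: [(0, 0) (93, 0) (93, 32) (0, 32)]
2. ⊥bis P2·P0 via (40.5,12.58): [(33.1578, 0) (93, 0) (93, 32) (51.8343, 32)]  |A|=1616.1261
3. ⊥bis P2·P1 via (61.67,12.755): [(48.1776, 25.7346) (33.1578, 0) (74.9289, 0)]  |A|=537.4821
4. canonical 3-gon: [(48.1776, 25.7346) (33.1578, 0) (74.9289, 0)]
5. shoelace: 537.4821

Area of P2's cell: 537.4821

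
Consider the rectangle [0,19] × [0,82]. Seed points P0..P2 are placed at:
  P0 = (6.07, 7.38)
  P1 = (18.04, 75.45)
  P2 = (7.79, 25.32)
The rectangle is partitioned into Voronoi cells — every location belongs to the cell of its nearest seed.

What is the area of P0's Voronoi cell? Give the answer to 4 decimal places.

1. box [0,19]×[0,82]: [(0, 0) (19, 0) (19, 82) (0, 82)]
2. ⊥bis P0·P1 via (12.055,41.415): [(0, 43.5349) (0, 0) (19, 0) (19, 40.1937)]  |A|=795.4216
3. ⊥bis P0·P2 via (6.93,16.35): [(0, 17.0144) (0, 0) (19, 0) (19, 15.1928)]  |A|=305.9684
4. canonical 4-gon: [(0, 17.0144) (0, 0) (19, 0) (19, 15.1928)]
5. shoelace: 305.9684

Area of P0's cell: 305.9684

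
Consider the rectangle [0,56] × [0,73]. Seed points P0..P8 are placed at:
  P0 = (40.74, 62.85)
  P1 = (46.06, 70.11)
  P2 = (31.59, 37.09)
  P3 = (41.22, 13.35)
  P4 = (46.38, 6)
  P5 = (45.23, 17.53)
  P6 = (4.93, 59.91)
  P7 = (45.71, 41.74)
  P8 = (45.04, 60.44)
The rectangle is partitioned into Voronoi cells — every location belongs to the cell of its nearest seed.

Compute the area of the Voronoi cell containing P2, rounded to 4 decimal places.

1. box [0,56]×[0,73]: [(0, 0) (56, 0) (56, 73) (0, 73)]
2. ⊥bis P2·P0 via (36.165,49.97): [(0, 62.8159) (0, 0) (56, 0) (56, 42.9246)]  |A|=2960.7325
3. ⊥bis P2·P1 via (38.825,53.6): [(0, 62.8159) (0, 0) (56, 0) (56, 42.9246)]  |A|=2960.7325
4. ⊥bis P2·P3 via (36.405,25.22): [(0, 62.8159) (0, 10.4525) (56, 33.1686) (56, 42.9246)]  |A|=1739.3412
5. ⊥bis P2·P4 via (38.985,21.545): [(0, 62.8159) (0, 10.4525) (56, 33.1686) (56, 42.9246)]  |A|=1739.3412
6. ⊥bis P2·P5 via (38.41,27.31): [(0, 62.8159) (0, 10.4525) (34.0333, 24.2579) (56, 39.5762) (56, 42.9246)]  |A|=1668.9638
7. ⊥bis P2·P6 via (18.26,48.5): [(23.3995, 54.5043) (0, 27.1673) (0, 10.4525) (34.0333, 24.2579) (56, 39.5762) (56, 42.9246)]  |A|=1251.8849
8. ⊥bis P2·P7 via (38.65,39.415): [(35.0428, 50.3686) (23.3995, 54.5043) (0, 27.1673) (0, 10.4525) (34.0333, 24.2579) (41.8471, 29.7068)]  |A|=1037.0093
9. ⊥bis P2·P8 via (38.315,48.765): [(35.0428, 50.3686) (23.3995, 54.5043) (0, 27.1673) (0, 10.4525) (34.0333, 24.2579) (41.8471, 29.7068)]  |A|=1037.0093
10. canonical 6-gon: [(35.0428, 50.3686) (23.3995, 54.5043) (0, 27.1673) (0, 10.4525) (34.0333, 24.2579) (41.8471, 29.7068)]
11. shoelace: 1037.0093

Area of P2's cell: 1037.0093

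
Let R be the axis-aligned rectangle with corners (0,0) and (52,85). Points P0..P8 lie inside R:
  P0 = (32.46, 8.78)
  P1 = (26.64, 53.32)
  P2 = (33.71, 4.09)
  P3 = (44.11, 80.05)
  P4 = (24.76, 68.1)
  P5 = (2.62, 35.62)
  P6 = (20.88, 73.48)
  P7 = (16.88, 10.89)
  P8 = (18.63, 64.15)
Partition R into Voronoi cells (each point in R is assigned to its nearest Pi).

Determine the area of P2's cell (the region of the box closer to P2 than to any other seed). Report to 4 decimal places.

1. box [0,52]×[0,85]: [(0, 0) (52, 0) (52, 85) (0, 85)]
2. ⊥bis P2·P0 via (33.085,6.435): [(8.9409, 0) (52, 0) (52, 11.4763)]  |A|=247.0799
3. ⊥bis P2·P1 via (30.175,28.705): [(8.9409, 0) (52, 0) (52, 11.4763)]  |A|=247.0799
4. ⊥bis P2·P3 via (38.91,42.07): [(8.9409, 0) (52, 0) (52, 11.4763)]  |A|=247.0799
5. ⊥bis P2·P4 via (29.235,36.095): [(8.9409, 0) (52, 0) (52, 11.4763)]  |A|=247.0799
6. ⊥bis P2·P5 via (18.165,19.855): [(8.9409, 0) (52, 0) (52, 11.4763)]  |A|=247.0799
7. ⊥bis P2·P6 via (27.295,38.785): [(8.9409, 0) (52, 0) (52, 11.4763)]  |A|=247.0799
8. ⊥bis P2·P7 via (25.295,7.49): [(23.8772, 3.9809) (22.2687, 0) (52, 0) (52, 11.4763)]  |A|=220.5516
9. ⊥bis P2·P8 via (26.17,34.12): [(23.8772, 3.9809) (22.2687, 0) (52, 0) (52, 11.4763)]  |A|=220.5516
10. canonical 4-gon: [(23.8772, 3.9809) (22.2687, 0) (52, 0) (52, 11.4763)]
11. shoelace: 220.5516

Area of P2's cell: 220.5516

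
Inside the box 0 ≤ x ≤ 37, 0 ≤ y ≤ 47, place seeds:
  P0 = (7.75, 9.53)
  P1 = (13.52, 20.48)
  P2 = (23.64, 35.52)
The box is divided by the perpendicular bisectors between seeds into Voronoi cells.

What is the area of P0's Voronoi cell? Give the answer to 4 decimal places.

Area of P0's cell: 401.8426

1. box [0,37]×[0,47]: [(0, 0) (37, 0) (37, 47) (0, 47)]
2. ⊥bis P0·P1 via (10.635,15.005): [(0, 20.609) (0, 0) (37, 0) (37, 1.1122)]  |A|=401.8426
3. ⊥bis P0·P2 via (15.695,22.525): [(0, 20.609) (0, 0) (37, 0) (37, 1.1122)]  |A|=401.8426
4. canonical 4-gon: [(0, 20.609) (0, 0) (37, 0) (37, 1.1122)]
5. shoelace: 401.8426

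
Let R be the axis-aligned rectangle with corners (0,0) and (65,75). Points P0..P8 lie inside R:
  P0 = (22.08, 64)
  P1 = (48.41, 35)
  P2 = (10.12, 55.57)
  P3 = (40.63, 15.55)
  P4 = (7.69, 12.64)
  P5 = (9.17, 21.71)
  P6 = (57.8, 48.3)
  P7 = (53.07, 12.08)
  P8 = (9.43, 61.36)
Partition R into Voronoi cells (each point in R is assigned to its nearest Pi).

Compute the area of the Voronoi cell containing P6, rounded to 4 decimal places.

Area of P6's cell: 750.9731

1. box [0,65]×[0,75]: [(0, 0) (65, 0) (65, 75) (0, 75)]
2. ⊥bis P6·P0 via (39.94,56.15): [(15.2604, 0) (65, 0) (65, 75) (48.2251, 75)]  |A|=2494.2921
3. ⊥bis P6·P1 via (53.105,41.65): [(38.1939, 52.1774) (65, 33.252) (65, 75) (48.2251, 75)]  |A|=750.9731
4. ⊥bis P6·P2 via (33.96,51.935): [(38.1939, 52.1774) (65, 33.252) (65, 75) (48.2251, 75)]  |A|=750.9731
5. ⊥bis P6·P3 via (49.215,31.925): [(38.1939, 52.1774) (65, 33.252) (65, 75) (48.2251, 75)]  |A|=750.9731
6. ⊥bis P6·P4 via (32.745,30.47): [(38.1939, 52.1774) (65, 33.252) (65, 75) (48.2251, 75)]  |A|=750.9731
7. ⊥bis P6·P5 via (33.485,35.005): [(38.1939, 52.1774) (65, 33.252) (65, 75) (48.2251, 75)]  |A|=750.9731
8. ⊥bis P6·P7 via (55.435,30.19): [(38.1939, 52.1774) (65, 33.252) (65, 75) (48.2251, 75)]  |A|=750.9731
9. ⊥bis P6·P8 via (33.615,54.83): [(38.1939, 52.1774) (65, 33.252) (65, 75) (48.2251, 75)]  |A|=750.9731
10. canonical 4-gon: [(38.1939, 52.1774) (65, 33.252) (65, 75) (48.2251, 75)]
11. shoelace: 750.9731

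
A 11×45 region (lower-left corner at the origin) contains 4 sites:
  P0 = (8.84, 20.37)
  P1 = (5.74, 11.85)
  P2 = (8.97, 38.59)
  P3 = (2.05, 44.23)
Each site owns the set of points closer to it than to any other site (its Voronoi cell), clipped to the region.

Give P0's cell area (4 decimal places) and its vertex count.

Area of P0's cell: 140.1730 (4 vertices)

1. box [0,11]×[0,45]: [(0, 0) (11, 0) (11, 45) (0, 45)]
2. ⊥bis P0·P1 via (7.29,16.11): [(0, 18.7625) (11, 14.7601) (11, 45) (0, 45)]  |A|=310.6258
3. ⊥bis P0·P2 via (8.905,29.48): [(0, 29.5435) (0, 18.7625) (11, 14.7601) (11, 29.4651)]  |A|=140.173
4. ⊥bis P0·P3 via (5.445,32.3): [(0, 29.5435) (0, 18.7625) (11, 14.7601) (11, 29.4651)]  |A|=140.173
5. canonical 4-gon: [(0, 29.5435) (0, 18.7625) (11, 14.7601) (11, 29.4651)]
6. shoelace: 140.173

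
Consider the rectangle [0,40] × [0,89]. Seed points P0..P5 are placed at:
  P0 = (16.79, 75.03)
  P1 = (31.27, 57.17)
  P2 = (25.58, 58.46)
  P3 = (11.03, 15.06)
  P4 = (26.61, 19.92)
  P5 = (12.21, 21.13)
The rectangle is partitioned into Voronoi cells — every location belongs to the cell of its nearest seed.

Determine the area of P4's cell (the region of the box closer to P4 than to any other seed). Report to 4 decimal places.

Area of P4's cell: 738.3990

1. box [0,40]×[0,89]: [(0, 0) (40, 0) (40, 89) (0, 89)]
2. ⊥bis P4·P0 via (21.7,47.475): [(0, 43.6083) (0, 0) (40, 0) (40, 50.7359)]  |A|=1886.8831
3. ⊥bis P4·P1 via (28.94,38.545): [(0, 42.1654) (0, 0) (40, 0) (40, 37.1614)]  |A|=1586.536
4. ⊥bis P4·P2 via (26.095,39.19): [(24.1909, 39.1391) (0, 38.4926) (0, 0) (40, 0) (40, 37.1614)]  |A|=1542.1116
5. ⊥bis P4·P3 via (18.82,17.49): [(24.1909, 39.1391) (12.1671, 38.8178) (24.2758, 0) (40, 0) (40, 37.1614)]  |A|=836.7747
6. ⊥bis P4·P5 via (19.41,20.525): [(24.1909, 39.1391) (20.9669, 39.0529) (19.0839, 16.644) (24.2758, 0) (40, 0) (40, 37.1614)]  |A|=738.399
7. canonical 6-gon: [(24.1909, 39.1391) (20.9669, 39.0529) (19.0839, 16.644) (24.2758, 0) (40, 0) (40, 37.1614)]
8. shoelace: 738.399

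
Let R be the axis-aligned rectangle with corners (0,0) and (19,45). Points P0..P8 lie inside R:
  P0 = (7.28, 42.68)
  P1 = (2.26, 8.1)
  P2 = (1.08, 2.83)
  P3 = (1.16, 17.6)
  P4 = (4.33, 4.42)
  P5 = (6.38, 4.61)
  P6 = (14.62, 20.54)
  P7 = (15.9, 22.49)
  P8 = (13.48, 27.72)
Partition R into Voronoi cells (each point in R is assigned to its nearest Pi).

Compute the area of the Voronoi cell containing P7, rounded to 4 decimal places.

Area of P7's cell: 28.8752

1. box [0,19]×[0,45]: [(0, 0) (19, 0) (19, 45) (0, 45)]
2. ⊥bis P7·P0 via (11.59,32.585): [(0, 27.6367) (0, 0) (19, 0) (19, 35.7487)]  |A|=602.1611
3. ⊥bis P7·P1 via (9.08,15.295): [(0, 27.6367) (0, 23.9018) (19, 5.892) (19, 35.7487)]  |A|=319.1201
4. ⊥bis P7·P2 via (8.49,12.66): [(0, 27.6367) (0, 23.9018) (19, 5.892) (19, 35.7487)]  |A|=319.1201
5. ⊥bis P7·P3 via (8.53,20.045): [(5.2656, 29.8848) (10.5764, 13.8766) (19, 5.892) (19, 35.7487)]  |A|=251.2527
6. ⊥bis P7·P4 via (10.115,13.455): [(5.2656, 29.8848) (10.5764, 13.8766) (12.9075, 11.667) (19, 7.766) (19, 35.7487)]  |A|=245.544
7. ⊥bis P7·P5 via (11.14,13.55): [(5.2656, 29.8848) (10.5764, 13.8766) (10.6402, 13.8161) (19, 9.365) (19, 35.7487)]  |A|=236.7359
8. ⊥bis P7·P6 via (15.26,21.515): [(5.2656, 29.8848) (6.033, 27.5717) (19, 19.06) (19, 35.7487)]  |A|=126.3354
9. ⊥bis P7·P8 via (14.69,25.105): [(11.8165, 23.7754) (19, 19.06) (19, 27.0993)]  |A|=28.8752
10. canonical 3-gon: [(11.8165, 23.7754) (19, 19.06) (19, 27.0993)]
11. shoelace: 28.8752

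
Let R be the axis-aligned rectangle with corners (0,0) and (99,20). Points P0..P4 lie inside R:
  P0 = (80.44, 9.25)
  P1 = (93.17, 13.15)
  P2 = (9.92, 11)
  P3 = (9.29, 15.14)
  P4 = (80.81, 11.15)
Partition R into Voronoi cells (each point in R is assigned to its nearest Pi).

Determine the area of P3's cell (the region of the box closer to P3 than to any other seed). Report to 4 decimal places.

1. box [0,99]×[0,20]: [(0, 0) (99, 0) (99, 20) (0, 20)]
2. ⊥bis P3·P0 via (44.865,12.195): [(0, 0) (43.8555, 0) (45.5111, 20) (0, 20)]  |A|=893.6658
3. ⊥bis P3·P1 via (51.23,14.145): [(0, 0) (43.8555, 0) (45.5111, 20) (0, 20)]  |A|=893.6658
4. ⊥bis P3·P2 via (9.605,13.07): [(0, 11.6084) (45.3882, 18.5153) (45.5111, 20) (0, 20)]  |A|=224.2264
5. ⊥bis P3·P4 via (45.05,13.145): [(0, 11.6084) (45.3493, 18.5093) (45.4324, 20) (0, 20)]  |A|=224.1392
6. canonical 4-gon: [(0, 11.6084) (45.3493, 18.5093) (45.4324, 20) (0, 20)]
7. shoelace: 224.1392

Area of P3's cell: 224.1392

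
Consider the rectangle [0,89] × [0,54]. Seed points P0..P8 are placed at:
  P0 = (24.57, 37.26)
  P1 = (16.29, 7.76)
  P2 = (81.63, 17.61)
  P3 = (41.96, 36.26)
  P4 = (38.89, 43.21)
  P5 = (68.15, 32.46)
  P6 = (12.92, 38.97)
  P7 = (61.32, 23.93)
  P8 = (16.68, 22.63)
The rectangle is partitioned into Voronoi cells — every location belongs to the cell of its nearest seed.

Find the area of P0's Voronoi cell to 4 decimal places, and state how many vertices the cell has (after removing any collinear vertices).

1. box [0,89]×[0,54]: [(0, 0) (89, 0) (89, 54) (0, 54)]
2. ⊥bis P0·P1 via (20.43,22.51): [(0, 28.2443) (89, 3.2639) (89, 54) (0, 54)]  |A|=3403.8868
3. ⊥bis P0·P2 via (53.1,27.435): [(0, 28.2443) (48.6739, 14.5825) (62.2483, 54) (0, 54)]  |A|=1853.6518
4. ⊥bis P0·P3 via (33.265,36.76): [(0, 28.2443) (32.2547, 19.1911) (34.2564, 54) (0, 54)]  |A|=1011.5861
5. ⊥bis P0·P4 via (31.73,40.235): [(0, 28.2443) (32.2547, 19.1911) (33.2539, 36.5673) (26.0106, 54) (0, 54)]  |A|=939.7132
6. ⊥bis P0·P5 via (46.36,34.86): [(0, 28.2443) (32.2547, 19.1911) (33.2539, 36.5673) (26.0106, 54) (0, 54)]  |A|=939.7132
7. ⊥bis P0·P6 via (18.745,38.115): [(16.6118, 23.5817) (32.2547, 19.1911) (33.2539, 36.5673) (26.0106, 54) (21.0766, 54)]  |A|=405.2312
8. ⊥bis P0·P7 via (42.945,30.595): [(16.6118, 23.5817) (32.2547, 19.1911) (33.2539, 36.5673) (26.0106, 54) (21.0766, 54)]  |A|=405.2312
9. ⊥bis P0·P8 via (20.625,29.945): [(17.7717, 31.4838) (32.5047, 23.5382) (33.2539, 36.5673) (26.0106, 54) (21.0766, 54)]  |A|=307.862
10. canonical 5-gon: [(17.7717, 31.4838) (32.5047, 23.5382) (33.2539, 36.5673) (26.0106, 54) (21.0766, 54)]
11. shoelace: 307.862

Area of P0's cell: 307.8620 (5 vertices)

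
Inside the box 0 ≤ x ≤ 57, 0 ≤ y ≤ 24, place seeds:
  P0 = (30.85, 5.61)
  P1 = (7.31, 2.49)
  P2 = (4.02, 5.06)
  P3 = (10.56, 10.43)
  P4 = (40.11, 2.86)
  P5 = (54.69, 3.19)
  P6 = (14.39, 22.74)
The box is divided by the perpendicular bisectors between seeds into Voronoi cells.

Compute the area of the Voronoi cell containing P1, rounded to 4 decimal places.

1. box [0,57]×[0,24]: [(0, 0) (57, 0) (57, 24) (0, 24)]
2. ⊥bis P1·P0 via (19.08,4.05): [(0, 0) (19.6168, 0) (16.4358, 24) (0, 24)]  |A|=432.6313
3. ⊥bis P1·P2 via (5.665,3.775): [(2.7161, 0) (19.6168, 0) (17.1652, 18.497)]  |A|=156.3059
4. ⊥bis P1·P3 via (8.935,6.46): [(8.0465, 6.8237) (2.7161, 0) (19.6168, 0) (19.3242, 2.2075)]  |A|=69.4348
5. ⊥bis P1·P4 via (23.71,2.675): [(8.0465, 6.8237) (2.7161, 0) (19.6168, 0) (19.3242, 2.2075)]  |A|=69.4348
6. ⊥bis P1·P5 via (31,2.84): [(8.0465, 6.8237) (2.7161, 0) (19.6168, 0) (19.3242, 2.2075)]  |A|=69.4348
7. ⊥bis P1·P6 via (10.85,12.615): [(8.0465, 6.8237) (2.7161, 0) (19.6168, 0) (19.3242, 2.2075)]  |A|=69.4348
8. canonical 4-gon: [(8.0465, 6.8237) (2.7161, 0) (19.6168, 0) (19.3242, 2.2075)]
9. shoelace: 69.4348

Area of P1's cell: 69.4348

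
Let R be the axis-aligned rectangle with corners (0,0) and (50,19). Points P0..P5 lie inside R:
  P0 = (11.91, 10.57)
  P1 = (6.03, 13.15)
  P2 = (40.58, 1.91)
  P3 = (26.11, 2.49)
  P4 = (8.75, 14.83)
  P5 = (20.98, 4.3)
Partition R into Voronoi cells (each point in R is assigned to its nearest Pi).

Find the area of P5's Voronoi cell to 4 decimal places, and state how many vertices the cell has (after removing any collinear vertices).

1. box [0,50]×[0,19]: [(0, 0) (50, 0) (50, 19) (0, 19)]
2. ⊥bis P5·P0 via (16.445,7.435): [(11.3053, 0) (50, 0) (50, 19) (24.4398, 19)]  |A|=610.4222
3. ⊥bis P5·P1 via (13.505,8.725): [(11.3053, 0) (50, 0) (50, 19) (24.4398, 19)]  |A|=610.4222
4. ⊥bis P5·P2 via (30.78,3.105): [(11.3053, 0) (30.4014, 0) (32.7182, 19) (24.4398, 19)]  |A|=260.0584
5. ⊥bis P5·P3 via (23.545,3.395): [(11.3053, 0) (22.3472, 0) (29.0509, 19) (24.4398, 19)]  |A|=148.7033
6. ⊥bis P5·P4 via (14.865,9.565): [(11.3053, 0) (22.3472, 0) (29.0509, 19) (24.4398, 19)]  |A|=148.7033
7. canonical 4-gon: [(11.3053, 0) (22.3472, 0) (29.0509, 19) (24.4398, 19)]
8. shoelace: 148.7033

Area of P5's cell: 148.7033 (4 vertices)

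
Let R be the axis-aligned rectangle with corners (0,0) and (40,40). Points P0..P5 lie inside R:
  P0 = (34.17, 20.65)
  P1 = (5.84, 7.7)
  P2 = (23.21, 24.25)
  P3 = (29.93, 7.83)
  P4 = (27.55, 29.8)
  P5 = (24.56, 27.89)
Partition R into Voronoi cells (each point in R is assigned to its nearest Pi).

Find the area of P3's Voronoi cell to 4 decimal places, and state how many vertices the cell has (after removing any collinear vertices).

Area of P3's cell: 309.5273 (5 vertices)

1. box [0,40]×[0,40]: [(0, 0) (40, 0) (40, 40) (0, 40)]
2. ⊥bis P3·P0 via (32.05,14.24): [(0, 24.84) (0, 0) (40, 0) (40, 11.6107)]  |A|=729.0134
3. ⊥bis P3·P1 via (17.885,7.765): [(17.8247, 18.9448) (17.9269, 0) (40, 0) (40, 11.6107)]  |A|=337.8203
4. ⊥bis P3·P2 via (26.57,16.04): [(26.5868, 16.0469) (17.8596, 12.4752) (17.9269, 0) (40, 0) (40, 11.6107)]  |A|=309.5273
5. ⊥bis P3·P4 via (28.74,18.815): [(26.5868, 16.0469) (17.8596, 12.4752) (17.9269, 0) (40, 0) (40, 11.6107)]  |A|=309.5273
6. ⊥bis P3·P5 via (27.245,17.86): [(26.5868, 16.0469) (17.8596, 12.4752) (17.9269, 0) (40, 0) (40, 11.6107)]  |A|=309.5273
7. canonical 5-gon: [(26.5868, 16.0469) (17.8596, 12.4752) (17.9269, 0) (40, 0) (40, 11.6107)]
8. shoelace: 309.5273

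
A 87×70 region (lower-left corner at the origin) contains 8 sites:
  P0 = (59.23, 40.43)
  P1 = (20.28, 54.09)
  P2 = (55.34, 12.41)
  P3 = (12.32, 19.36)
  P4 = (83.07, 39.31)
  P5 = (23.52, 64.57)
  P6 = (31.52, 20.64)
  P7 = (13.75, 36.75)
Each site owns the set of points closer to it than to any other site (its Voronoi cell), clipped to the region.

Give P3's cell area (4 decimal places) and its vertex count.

Area of P3's cell: 630.2411 (4 vertices)

1. box [0,87]×[0,70]: [(0, 0) (87, 0) (87, 70) (0, 70)]
2. ⊥bis P3·P0 via (35.775,29.895): [(0, 0) (49.2026, 0) (17.7615, 70) (0, 70)]  |A|=2343.7434
3. ⊥bis P3·P1 via (16.3,36.725): [(0, 40.4609) (0, 0) (49.2026, 0) (34.5901, 32.533)]  |A|=1500.1269
4. ⊥bis P3·P2 via (33.83,15.885): [(0, 40.4609) (0, 0) (31.2637, 0) (36.0091, 29.3737) (34.5901, 32.533)]  |A|=1236.6617
5. ⊥bis P3·P4 via (47.695,29.335): [(0, 40.4609) (0, 0) (31.2637, 0) (36.0091, 29.3737) (34.5901, 32.533)]  |A|=1236.6617
6. ⊥bis P3·P5 via (17.92,41.965): [(0, 40.4609) (0, 0) (31.2637, 0) (36.0091, 29.3737) (34.5901, 32.533)]  |A|=1236.6617
7. ⊥bis P3·P6 via (21.92,20): [(20.8749, 35.6764) (0, 40.4609) (0, 0) (23.2533, 0)]  |A|=837.1069
8. ⊥bis P3·P7 via (13.035,28.055): [(21.429, 27.3648) (0, 29.1269) (0, 0) (23.2533, 0)]  |A|=630.2411
9. canonical 4-gon: [(21.429, 27.3648) (0, 29.1269) (0, 0) (23.2533, 0)]
10. shoelace: 630.2411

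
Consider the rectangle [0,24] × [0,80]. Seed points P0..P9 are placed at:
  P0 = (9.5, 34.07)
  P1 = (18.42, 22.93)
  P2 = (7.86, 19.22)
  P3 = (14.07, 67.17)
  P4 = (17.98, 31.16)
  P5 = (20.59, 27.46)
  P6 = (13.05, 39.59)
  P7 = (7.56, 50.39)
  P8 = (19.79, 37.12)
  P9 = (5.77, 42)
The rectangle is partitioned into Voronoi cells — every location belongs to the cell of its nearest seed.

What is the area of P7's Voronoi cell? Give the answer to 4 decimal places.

1. box [0,24]×[0,80]: [(0, 0) (24, 0) (24, 80) (0, 80)]
2. ⊥bis P7·P0 via (8.53,42.23): [(0, 41.216) (24, 44.069) (24, 80) (0, 80)]  |A|=896.5803
3. ⊥bis P7·P1 via (12.99,36.66): [(0, 41.216) (24, 44.069) (24, 80) (0, 80)]  |A|=896.5803
4. ⊥bis P7·P2 via (7.71,34.805): [(0, 41.216) (24, 44.069) (24, 80) (0, 80)]  |A|=896.5803
5. ⊥bis P7·P3 via (10.815,58.78): [(0, 62.9758) (0, 41.216) (24, 44.069) (24, 53.6647)]  |A|=376.2667
6. ⊥bis P7·P4 via (12.77,40.775): [(0, 62.9758) (0, 41.216) (17.4014, 43.2846) (24, 46.8601) (24, 53.6647)]  |A|=367.0578
7. ⊥bis P7·P5 via (14.075,38.925): [(0, 62.9758) (0, 41.216) (17.4014, 43.2846) (24, 46.8601) (24, 53.6647)]  |A|=367.0578
8. ⊥bis P7·P6 via (10.305,44.99): [(0, 62.9758) (0, 41.216) (3.7601, 41.663) (24, 51.9516) (24, 53.6647)]  |A|=296.4943
9. ⊥bis P7·P8 via (13.675,43.755): [(0, 62.9758) (0, 41.216) (3.7601, 41.663) (20.8081, 50.3291) (24, 53.2708) (24, 53.6647)]  |A|=294.3889
10. ⊥bis P7·P9 via (6.665,46.195): [(0, 62.9758) (0, 47.617) (10.8986, 45.2918) (20.8081, 50.3291) (24, 53.2708) (24, 53.6647)]  |A|=254.2813
11. canonical 6-gon: [(0, 62.9758) (0, 47.617) (10.8986, 45.2918) (20.8081, 50.3291) (24, 53.2708) (24, 53.6647)]
12. shoelace: 254.2813

Area of P7's cell: 254.2813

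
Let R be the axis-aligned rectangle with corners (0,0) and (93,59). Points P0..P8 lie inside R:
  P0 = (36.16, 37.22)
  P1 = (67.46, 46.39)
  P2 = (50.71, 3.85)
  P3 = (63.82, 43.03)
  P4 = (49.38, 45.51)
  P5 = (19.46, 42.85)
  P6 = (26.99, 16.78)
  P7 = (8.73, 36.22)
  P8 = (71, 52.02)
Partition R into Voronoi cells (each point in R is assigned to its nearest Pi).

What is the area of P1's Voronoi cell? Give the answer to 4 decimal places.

1. box [0,93]×[0,59]: [(0, 0) (93, 0) (93, 59) (0, 59)]
2. ⊥bis P1·P0 via (51.81,41.805): [(64.0577, 0) (93, 0) (93, 59) (46.7724, 59)]  |A|=2217.5143
3. ⊥bis P1·P2 via (59.085,25.12): [(56.387, 26.1823) (93, 11.7661) (93, 59) (46.7724, 59)]  |A|=1623.2298
4. ⊥bis P1·P3 via (65.64,44.71): [(93, 15.07) (93, 59) (52.4492, 59)]  |A|=890.6976
5. ⊥bis P1·P4 via (58.42,45.95): [(58.0818, 52.898) (93, 15.07) (93, 59) (57.7848, 59)]  |A|=874.4188
6. ⊥bis P1·P5 via (43.46,44.62): [(58.0818, 52.898) (93, 15.07) (93, 59) (57.7848, 59)]  |A|=874.4188
7. ⊥bis P1·P6 via (47.225,31.585): [(58.0818, 52.898) (93, 15.07) (93, 59) (57.7848, 59)]  |A|=874.4188
8. ⊥bis P1·P7 via (38.095,41.305): [(58.0818, 52.898) (93, 15.07) (93, 59) (57.7848, 59)]  |A|=874.4188
9. ⊥bis P1·P8 via (69.23,49.205): [(57.9153, 56.3194) (58.0818, 52.898) (93, 15.07) (93, 34.259)]  |A|=393.2051
10. canonical 4-gon: [(57.9153, 56.3194) (58.0818, 52.898) (93, 15.07) (93, 34.259)]
11. shoelace: 393.2051

Area of P1's cell: 393.2051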